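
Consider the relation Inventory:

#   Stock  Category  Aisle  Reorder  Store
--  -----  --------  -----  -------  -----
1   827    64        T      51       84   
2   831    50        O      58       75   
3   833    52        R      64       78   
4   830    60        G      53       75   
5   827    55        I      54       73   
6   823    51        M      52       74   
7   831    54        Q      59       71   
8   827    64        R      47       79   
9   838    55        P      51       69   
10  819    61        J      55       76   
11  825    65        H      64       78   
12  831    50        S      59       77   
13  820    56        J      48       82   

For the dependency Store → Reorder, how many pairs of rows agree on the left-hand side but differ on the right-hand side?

1

Store=75: violating pairs (2,4) — 1 pair.
Store=78: all 2 rows agree on Reorder — 0 pairs.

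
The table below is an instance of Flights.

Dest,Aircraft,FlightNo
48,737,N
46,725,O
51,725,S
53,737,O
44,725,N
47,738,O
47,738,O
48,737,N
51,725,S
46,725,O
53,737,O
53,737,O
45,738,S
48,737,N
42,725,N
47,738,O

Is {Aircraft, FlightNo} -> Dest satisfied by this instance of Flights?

No

(Aircraft=737, FlightNo=N): 3 rows → Dest = 48, 48, 48 ✓
(Aircraft=725, FlightNo=O): 2 rows → Dest = 46, 46 ✓
(Aircraft=725, FlightNo=S): 2 rows → Dest = 51, 51 ✓
(Aircraft=737, FlightNo=O): 3 rows → Dest = 53, 53, 53 ✓
(Aircraft=725, FlightNo=N): 2 rows → Dest takes values {44, 42} — violation
(Aircraft=738, FlightNo=O): 3 rows → Dest = 47, 47, 47 ✓
(Aircraft=738, FlightNo=S): 1 row → Dest = 45 ✓
Two rows agree on {Aircraft, FlightNo} but differ on Dest, so {Aircraft, FlightNo} -> Dest does not hold.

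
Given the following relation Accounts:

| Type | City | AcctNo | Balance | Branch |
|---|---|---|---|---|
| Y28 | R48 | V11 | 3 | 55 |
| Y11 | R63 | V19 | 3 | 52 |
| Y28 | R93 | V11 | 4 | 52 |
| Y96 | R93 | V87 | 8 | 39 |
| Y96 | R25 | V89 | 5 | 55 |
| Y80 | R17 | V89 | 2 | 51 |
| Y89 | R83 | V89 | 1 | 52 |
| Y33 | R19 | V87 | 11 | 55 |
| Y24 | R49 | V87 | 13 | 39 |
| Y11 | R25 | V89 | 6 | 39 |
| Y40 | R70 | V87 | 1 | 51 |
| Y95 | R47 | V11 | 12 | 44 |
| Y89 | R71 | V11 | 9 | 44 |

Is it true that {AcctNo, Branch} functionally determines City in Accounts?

(AcctNo=V11, Branch=55): 1 row → City = R48 ✓
(AcctNo=V19, Branch=52): 1 row → City = R63 ✓
(AcctNo=V11, Branch=52): 1 row → City = R93 ✓
(AcctNo=V87, Branch=39): 2 rows → City takes values {R93, R49} — violation
(AcctNo=V89, Branch=55): 1 row → City = R25 ✓
(AcctNo=V89, Branch=51): 1 row → City = R17 ✓
(AcctNo=V89, Branch=52): 1 row → City = R83 ✓
(AcctNo=V87, Branch=55): 1 row → City = R19 ✓
(AcctNo=V89, Branch=39): 1 row → City = R25 ✓
(AcctNo=V87, Branch=51): 1 row → City = R70 ✓
(AcctNo=V11, Branch=44): 2 rows → City takes values {R47, R71} — violation
Two rows agree on {AcctNo, Branch} but differ on City, so {AcctNo, Branch} → City does not hold.

No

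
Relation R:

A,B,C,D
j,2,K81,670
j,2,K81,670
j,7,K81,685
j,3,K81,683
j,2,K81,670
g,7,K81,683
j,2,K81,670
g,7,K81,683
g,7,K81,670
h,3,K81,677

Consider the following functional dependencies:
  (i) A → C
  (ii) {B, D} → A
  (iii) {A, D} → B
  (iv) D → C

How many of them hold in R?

(i) A → C: every LHS value maps to a single RHS value — holds.
(ii) {B, D} → A: every LHS value maps to a single RHS value — holds.
(iii) {A, D} → B: every LHS value maps to a single RHS value — holds.
(iv) D → C: every LHS value maps to a single RHS value — holds.
4 of the 4 dependencies hold.

4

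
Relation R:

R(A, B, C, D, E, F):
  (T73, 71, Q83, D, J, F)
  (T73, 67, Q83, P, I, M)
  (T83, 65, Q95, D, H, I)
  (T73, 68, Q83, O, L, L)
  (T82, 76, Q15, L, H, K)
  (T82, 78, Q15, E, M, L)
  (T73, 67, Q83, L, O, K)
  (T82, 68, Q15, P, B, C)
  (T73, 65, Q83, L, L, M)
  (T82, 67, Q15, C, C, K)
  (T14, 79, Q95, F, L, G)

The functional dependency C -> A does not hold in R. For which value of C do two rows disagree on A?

C=Q83: 5 rows → A = T73, T73, T73, T73, T73 ✓
C=Q95: 2 rows → A takes values {T83, T14} — violation
C=Q15: 4 rows → A = T82, T82, T82, T82 ✓
The only C value with inconsistent A is C=Q95.

Q95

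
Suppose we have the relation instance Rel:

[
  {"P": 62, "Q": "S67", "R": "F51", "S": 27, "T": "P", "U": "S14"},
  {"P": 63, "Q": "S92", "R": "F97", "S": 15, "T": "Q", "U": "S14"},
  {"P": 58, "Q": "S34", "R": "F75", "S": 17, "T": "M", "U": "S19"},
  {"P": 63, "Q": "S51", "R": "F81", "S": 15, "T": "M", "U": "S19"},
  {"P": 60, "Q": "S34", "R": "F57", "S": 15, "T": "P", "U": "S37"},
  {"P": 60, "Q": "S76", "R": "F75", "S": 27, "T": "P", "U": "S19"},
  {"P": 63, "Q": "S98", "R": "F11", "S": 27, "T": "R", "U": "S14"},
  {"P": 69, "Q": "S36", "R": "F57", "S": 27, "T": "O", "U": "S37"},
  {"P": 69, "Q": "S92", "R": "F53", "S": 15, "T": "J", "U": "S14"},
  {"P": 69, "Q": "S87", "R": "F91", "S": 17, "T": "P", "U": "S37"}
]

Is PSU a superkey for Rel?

Yes

All 10 rows have distinct PSU values, so PSU → (all attributes) holds and PSU is a superkey.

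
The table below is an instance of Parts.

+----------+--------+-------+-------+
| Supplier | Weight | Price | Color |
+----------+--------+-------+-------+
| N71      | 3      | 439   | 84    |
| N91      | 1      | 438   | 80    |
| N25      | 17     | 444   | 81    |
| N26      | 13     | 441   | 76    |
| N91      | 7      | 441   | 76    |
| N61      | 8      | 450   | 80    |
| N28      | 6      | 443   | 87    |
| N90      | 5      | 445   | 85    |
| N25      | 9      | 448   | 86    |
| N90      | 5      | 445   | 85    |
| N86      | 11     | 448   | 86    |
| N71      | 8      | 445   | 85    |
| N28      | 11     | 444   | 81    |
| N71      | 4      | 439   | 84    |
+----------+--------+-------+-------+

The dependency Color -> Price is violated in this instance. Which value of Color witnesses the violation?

Color=84: 2 rows → Price = 439, 439 ✓
Color=80: 2 rows → Price takes values {438, 450} — violation
Color=81: 2 rows → Price = 444, 444 ✓
Color=76: 2 rows → Price = 441, 441 ✓
Color=87: 1 row → Price = 443 ✓
Color=85: 3 rows → Price = 445, 445, 445 ✓
Color=86: 2 rows → Price = 448, 448 ✓
The only Color value with inconsistent Price is Color=80.

80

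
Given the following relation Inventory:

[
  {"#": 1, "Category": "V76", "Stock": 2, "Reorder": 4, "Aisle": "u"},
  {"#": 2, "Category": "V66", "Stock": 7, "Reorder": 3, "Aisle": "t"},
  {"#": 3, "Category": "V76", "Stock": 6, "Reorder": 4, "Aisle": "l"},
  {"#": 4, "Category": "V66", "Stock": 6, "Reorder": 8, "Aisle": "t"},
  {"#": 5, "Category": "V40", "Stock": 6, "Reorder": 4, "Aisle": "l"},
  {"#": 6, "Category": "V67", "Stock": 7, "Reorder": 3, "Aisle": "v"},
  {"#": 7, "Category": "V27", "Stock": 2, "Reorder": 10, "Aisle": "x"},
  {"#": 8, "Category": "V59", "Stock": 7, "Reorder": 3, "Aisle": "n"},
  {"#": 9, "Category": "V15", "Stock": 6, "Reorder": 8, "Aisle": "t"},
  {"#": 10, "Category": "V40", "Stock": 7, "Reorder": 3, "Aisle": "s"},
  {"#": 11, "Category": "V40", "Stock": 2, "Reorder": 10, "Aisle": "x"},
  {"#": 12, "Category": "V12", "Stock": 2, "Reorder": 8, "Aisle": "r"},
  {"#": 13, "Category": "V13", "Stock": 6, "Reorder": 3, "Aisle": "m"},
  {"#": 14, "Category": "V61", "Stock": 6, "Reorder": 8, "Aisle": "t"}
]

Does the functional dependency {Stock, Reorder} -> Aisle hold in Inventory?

No

(Stock=2, Reorder=4): row 1 → Aisle = u ✓
(Stock=7, Reorder=3): rows 2, 6, 8, 10 → Aisle takes values {t, v, n, s} — violation
(Stock=6, Reorder=4): rows 3, 5 → Aisle = l, l ✓
(Stock=6, Reorder=8): rows 4, 9, 14 → Aisle = t, t, t ✓
(Stock=2, Reorder=10): rows 7, 11 → Aisle = x, x ✓
(Stock=2, Reorder=8): row 12 → Aisle = r ✓
(Stock=6, Reorder=3): row 13 → Aisle = m ✓
Two rows agree on {Stock, Reorder} but differ on Aisle, so {Stock, Reorder} -> Aisle does not hold.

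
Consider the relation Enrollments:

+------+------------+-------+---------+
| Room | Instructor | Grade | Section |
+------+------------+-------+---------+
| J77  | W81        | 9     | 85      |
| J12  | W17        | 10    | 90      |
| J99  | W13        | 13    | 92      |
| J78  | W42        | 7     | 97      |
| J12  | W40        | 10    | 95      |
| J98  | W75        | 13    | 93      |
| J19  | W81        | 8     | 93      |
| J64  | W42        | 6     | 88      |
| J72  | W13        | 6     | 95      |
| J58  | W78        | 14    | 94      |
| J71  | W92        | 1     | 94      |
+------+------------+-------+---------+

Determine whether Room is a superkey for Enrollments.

No

Two distinct rows share Room=J12, so Room does not determine every attribute — not a superkey.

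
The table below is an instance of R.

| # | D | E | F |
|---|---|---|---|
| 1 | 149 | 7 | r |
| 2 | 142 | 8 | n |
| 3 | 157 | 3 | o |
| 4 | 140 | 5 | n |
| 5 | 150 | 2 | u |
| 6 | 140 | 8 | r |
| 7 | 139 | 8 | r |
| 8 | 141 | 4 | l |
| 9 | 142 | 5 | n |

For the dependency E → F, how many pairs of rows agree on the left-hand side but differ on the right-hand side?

2

E=8: violating pairs (2,6), (2,7) — 2 pairs.
E=5: all 2 rows agree on F — 0 pairs.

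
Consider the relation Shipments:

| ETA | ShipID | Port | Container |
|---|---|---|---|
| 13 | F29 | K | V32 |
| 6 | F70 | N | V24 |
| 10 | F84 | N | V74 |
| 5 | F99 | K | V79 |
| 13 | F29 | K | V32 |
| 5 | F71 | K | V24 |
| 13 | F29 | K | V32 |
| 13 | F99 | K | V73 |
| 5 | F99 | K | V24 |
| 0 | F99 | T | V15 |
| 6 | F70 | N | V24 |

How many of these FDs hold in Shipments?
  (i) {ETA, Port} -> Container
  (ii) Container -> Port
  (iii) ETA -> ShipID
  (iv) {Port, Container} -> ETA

(i) {ETA, Port} -> Container: (ETA=13, Port=K): 4 rows → Container takes values {V32, V73} — violation; (ETA=5, Port=K): 3 rows → Container takes values {V79, V24} — violation — fails.
(ii) Container -> Port: Container=V24: 4 rows → Port takes values {N, K} — violation — fails.
(iii) ETA -> ShipID: ETA=13: 4 rows → ShipID takes values {F29, F99} — violation; ETA=5: 3 rows → ShipID takes values {F99, F71} — violation — fails.
(iv) {Port, Container} -> ETA: every LHS value maps to a single RHS value — holds.
1 of the 4 dependencies holds.

1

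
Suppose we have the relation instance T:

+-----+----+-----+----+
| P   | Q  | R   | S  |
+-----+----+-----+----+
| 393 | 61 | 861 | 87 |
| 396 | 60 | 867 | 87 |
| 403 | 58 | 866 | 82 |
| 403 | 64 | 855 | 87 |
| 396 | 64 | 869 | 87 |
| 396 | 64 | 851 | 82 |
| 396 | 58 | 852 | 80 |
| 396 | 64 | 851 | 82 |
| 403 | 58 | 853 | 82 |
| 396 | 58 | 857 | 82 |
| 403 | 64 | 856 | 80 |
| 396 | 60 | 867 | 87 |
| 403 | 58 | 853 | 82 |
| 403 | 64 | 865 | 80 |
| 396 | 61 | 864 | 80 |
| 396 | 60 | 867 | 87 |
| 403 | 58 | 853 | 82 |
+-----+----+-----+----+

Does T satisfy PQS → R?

No

(P=393, Q=61, S=87): 1 row → R = 861 ✓
(P=396, Q=60, S=87): 3 rows → R = 867, 867, 867 ✓
(P=403, Q=58, S=82): 4 rows → R takes values {866, 853} — violation
(P=403, Q=64, S=87): 1 row → R = 855 ✓
(P=396, Q=64, S=87): 1 row → R = 869 ✓
(P=396, Q=64, S=82): 2 rows → R = 851, 851 ✓
(P=396, Q=58, S=80): 1 row → R = 852 ✓
(P=396, Q=58, S=82): 1 row → R = 857 ✓
(P=403, Q=64, S=80): 2 rows → R takes values {856, 865} — violation
(P=396, Q=61, S=80): 1 row → R = 864 ✓
Two rows agree on PQS but differ on R, so PQS → R does not hold.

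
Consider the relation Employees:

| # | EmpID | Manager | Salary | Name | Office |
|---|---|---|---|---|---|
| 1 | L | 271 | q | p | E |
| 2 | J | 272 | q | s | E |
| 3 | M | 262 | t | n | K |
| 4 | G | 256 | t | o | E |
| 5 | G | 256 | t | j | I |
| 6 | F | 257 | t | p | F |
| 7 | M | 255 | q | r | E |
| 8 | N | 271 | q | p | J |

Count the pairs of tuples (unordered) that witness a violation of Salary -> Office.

9

Salary=q: violating pairs (1,8), (2,8), (7,8) — 3 pairs.
Salary=t: violating pairs (3,4), (3,5), (3,6), (4,5), (4,6), (5,6) — 6 pairs.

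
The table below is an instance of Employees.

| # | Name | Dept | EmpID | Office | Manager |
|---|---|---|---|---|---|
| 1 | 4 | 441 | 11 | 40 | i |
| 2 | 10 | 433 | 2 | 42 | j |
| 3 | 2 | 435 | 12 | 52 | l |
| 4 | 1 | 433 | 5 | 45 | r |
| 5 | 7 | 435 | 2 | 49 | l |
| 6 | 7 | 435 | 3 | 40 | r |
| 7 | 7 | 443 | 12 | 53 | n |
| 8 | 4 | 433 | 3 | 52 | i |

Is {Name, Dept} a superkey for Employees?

Rows 5 and 6 have the same {Name, Dept} value (Name=7, Dept=435) but are distinct tuples, so {Name, Dept} does not determine every attribute — not a superkey.

No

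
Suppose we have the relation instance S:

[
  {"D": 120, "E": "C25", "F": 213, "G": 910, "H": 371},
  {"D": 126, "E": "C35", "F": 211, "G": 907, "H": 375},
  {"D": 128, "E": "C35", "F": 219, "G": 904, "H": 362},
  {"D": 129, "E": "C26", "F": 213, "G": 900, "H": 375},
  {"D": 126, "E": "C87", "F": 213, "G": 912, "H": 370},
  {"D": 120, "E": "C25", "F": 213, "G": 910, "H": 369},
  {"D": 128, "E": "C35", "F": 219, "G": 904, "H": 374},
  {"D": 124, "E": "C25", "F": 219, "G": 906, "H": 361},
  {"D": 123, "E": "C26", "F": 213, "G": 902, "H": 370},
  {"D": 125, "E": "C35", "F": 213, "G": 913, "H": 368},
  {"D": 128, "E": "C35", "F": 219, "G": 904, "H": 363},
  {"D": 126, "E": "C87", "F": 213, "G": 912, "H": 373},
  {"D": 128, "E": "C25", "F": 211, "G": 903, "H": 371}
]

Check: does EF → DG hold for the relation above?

(E=C25, F=213): 2 rows → {D,G} = (120, 910), (120, 910) ✓
(E=C35, F=211): 1 row → {D,G} = (126, 907) ✓
(E=C35, F=219): 3 rows → {D,G} = (128, 904), (128, 904), (128, 904) ✓
(E=C26, F=213): 2 rows → {D,G} takes values {(129, 900), (123, 902)} — violation
(E=C87, F=213): 2 rows → {D,G} = (126, 912), (126, 912) ✓
(E=C25, F=219): 1 row → {D,G} = (124, 906) ✓
(E=C35, F=213): 1 row → {D,G} = (125, 913) ✓
(E=C25, F=211): 1 row → {D,G} = (128, 903) ✓
Two rows agree on EF but differ on DG, so EF → DG does not hold.

No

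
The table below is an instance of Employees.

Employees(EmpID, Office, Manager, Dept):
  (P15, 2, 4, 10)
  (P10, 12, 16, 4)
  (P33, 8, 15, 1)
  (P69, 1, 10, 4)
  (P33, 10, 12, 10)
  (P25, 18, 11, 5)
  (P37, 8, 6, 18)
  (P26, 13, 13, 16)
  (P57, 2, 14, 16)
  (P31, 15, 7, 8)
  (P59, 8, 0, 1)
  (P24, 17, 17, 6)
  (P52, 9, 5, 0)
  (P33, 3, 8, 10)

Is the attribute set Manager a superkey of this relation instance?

Yes

All 14 rows have distinct Manager values, so Manager → (all attributes) holds and Manager is a superkey.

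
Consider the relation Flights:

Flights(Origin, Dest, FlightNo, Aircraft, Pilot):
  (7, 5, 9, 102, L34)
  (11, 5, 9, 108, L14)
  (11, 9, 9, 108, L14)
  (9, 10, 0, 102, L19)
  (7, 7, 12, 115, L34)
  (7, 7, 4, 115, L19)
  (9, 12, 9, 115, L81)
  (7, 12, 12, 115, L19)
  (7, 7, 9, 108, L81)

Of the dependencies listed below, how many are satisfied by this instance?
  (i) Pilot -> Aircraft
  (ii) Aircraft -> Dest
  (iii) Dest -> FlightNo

(i) Pilot -> Aircraft: Pilot=L34: 2 rows → Aircraft takes values {102, 115} — violation; Pilot=L19: 3 rows → Aircraft takes values {102, 115} — violation; Pilot=L81: 2 rows → Aircraft takes values {115, 108} — violation — fails.
(ii) Aircraft -> Dest: Aircraft=102: 2 rows → Dest takes values {5, 10} — violation; Aircraft=108: 3 rows → Dest takes values {5, 9, 7} — violation; Aircraft=115: 4 rows → Dest takes values {7, 12} — violation — fails.
(iii) Dest -> FlightNo: Dest=7: 3 rows → FlightNo takes values {12, 4, 9} — violation; Dest=12: 2 rows → FlightNo takes values {9, 12} — violation — fails.
None of the 3 dependencies hold.

0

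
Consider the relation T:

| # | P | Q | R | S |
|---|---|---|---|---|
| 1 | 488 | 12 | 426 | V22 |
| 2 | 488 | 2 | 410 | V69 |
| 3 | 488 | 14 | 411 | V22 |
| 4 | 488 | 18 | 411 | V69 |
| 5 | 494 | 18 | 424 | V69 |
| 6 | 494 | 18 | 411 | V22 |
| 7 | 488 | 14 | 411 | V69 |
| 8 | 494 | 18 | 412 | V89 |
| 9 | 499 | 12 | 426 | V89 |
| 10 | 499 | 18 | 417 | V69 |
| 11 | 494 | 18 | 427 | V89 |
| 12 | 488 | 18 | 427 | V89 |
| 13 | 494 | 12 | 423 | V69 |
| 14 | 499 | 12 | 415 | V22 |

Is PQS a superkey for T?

Rows 8 and 11 have the same PQS value (P=494, Q=18, S=V89) but are distinct tuples, so PQS does not determine every attribute — not a superkey.

No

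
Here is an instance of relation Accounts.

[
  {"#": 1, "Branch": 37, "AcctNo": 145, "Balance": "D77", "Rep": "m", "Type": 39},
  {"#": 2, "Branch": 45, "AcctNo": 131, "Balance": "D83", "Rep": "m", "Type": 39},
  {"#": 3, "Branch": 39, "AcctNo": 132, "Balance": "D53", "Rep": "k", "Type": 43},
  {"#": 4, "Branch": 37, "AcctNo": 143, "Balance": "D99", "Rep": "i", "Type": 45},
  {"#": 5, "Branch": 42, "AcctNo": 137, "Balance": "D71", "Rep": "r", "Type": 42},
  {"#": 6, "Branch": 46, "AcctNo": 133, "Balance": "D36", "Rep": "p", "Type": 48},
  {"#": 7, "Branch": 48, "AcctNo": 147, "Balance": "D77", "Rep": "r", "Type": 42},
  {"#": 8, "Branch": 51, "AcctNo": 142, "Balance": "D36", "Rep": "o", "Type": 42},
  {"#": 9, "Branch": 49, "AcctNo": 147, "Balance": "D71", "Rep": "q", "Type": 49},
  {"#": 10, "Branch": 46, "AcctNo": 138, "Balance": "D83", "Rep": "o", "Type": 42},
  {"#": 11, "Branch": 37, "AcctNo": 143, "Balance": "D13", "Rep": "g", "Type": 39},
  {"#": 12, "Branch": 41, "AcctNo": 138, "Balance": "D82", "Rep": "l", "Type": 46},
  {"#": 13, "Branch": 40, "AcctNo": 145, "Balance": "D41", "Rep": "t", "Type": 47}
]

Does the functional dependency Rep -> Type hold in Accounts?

Rep=m: rows 1, 2 → Type = 39, 39 ✓
Rep=k: row 3 → Type = 43 ✓
Rep=i: row 4 → Type = 45 ✓
Rep=r: rows 5, 7 → Type = 42, 42 ✓
Rep=p: row 6 → Type = 48 ✓
Rep=o: rows 8, 10 → Type = 42, 42 ✓
Rep=q: row 9 → Type = 49 ✓
Rep=g: row 11 → Type = 39 ✓
Rep=l: row 12 → Type = 46 ✓
Rep=t: row 13 → Type = 47 ✓
Every Rep value is associated with a single Type value, so Rep -> Type holds.

Yes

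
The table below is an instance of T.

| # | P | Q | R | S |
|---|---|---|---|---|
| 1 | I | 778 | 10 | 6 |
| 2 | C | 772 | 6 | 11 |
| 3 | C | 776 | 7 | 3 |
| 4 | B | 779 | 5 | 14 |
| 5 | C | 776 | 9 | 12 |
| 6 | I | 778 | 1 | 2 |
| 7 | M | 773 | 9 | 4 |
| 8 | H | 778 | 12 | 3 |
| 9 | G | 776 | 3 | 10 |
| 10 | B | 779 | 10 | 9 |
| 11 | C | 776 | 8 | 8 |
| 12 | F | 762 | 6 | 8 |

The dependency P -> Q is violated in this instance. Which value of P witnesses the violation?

P=I: rows 1, 6 → Q = 778, 778 ✓
P=C: rows 2, 3, 5, 11 → Q takes values {772, 776} — violation
P=B: rows 4, 10 → Q = 779, 779 ✓
P=M: row 7 → Q = 773 ✓
P=H: row 8 → Q = 778 ✓
P=G: row 9 → Q = 776 ✓
P=F: row 12 → Q = 762 ✓
The only P value with inconsistent Q is P=C.

C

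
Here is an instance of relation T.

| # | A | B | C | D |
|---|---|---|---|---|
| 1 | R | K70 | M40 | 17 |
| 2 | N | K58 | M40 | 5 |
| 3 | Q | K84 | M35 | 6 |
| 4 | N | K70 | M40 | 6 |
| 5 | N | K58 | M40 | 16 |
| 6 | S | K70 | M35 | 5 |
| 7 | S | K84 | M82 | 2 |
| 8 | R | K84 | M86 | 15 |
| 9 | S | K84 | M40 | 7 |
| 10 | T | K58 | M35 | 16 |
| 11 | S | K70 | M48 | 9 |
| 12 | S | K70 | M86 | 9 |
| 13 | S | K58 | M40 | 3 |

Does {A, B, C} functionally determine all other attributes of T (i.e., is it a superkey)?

Rows 2 and 5 have the same {A, B, C} value (A=N, B=K58, C=M40) but are distinct tuples, so {A, B, C} does not determine every attribute — not a superkey.

No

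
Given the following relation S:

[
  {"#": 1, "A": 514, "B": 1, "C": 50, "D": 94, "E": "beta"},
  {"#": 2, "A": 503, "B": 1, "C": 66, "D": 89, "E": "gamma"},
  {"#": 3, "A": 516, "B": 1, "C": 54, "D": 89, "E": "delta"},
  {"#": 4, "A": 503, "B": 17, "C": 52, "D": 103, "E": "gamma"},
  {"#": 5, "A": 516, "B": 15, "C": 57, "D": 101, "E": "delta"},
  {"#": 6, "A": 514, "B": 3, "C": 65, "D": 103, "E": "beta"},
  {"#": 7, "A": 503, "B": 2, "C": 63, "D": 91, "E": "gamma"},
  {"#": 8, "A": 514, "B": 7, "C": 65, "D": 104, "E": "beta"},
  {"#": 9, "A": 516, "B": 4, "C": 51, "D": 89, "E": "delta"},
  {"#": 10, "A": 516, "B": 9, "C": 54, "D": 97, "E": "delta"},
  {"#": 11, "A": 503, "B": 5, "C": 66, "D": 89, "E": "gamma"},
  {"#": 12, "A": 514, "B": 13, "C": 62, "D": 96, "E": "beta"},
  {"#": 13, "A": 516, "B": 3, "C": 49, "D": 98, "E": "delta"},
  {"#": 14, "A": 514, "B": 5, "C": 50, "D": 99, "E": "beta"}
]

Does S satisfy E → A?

Yes

E=beta: rows 1, 6, 8, 12, 14 → A = 514, 514, 514, 514, 514 ✓
E=gamma: rows 2, 4, 7, 11 → A = 503, 503, 503, 503 ✓
E=delta: rows 3, 5, 9, 10, 13 → A = 516, 516, 516, 516, 516 ✓
Every E value is associated with a single A value, so E → A holds.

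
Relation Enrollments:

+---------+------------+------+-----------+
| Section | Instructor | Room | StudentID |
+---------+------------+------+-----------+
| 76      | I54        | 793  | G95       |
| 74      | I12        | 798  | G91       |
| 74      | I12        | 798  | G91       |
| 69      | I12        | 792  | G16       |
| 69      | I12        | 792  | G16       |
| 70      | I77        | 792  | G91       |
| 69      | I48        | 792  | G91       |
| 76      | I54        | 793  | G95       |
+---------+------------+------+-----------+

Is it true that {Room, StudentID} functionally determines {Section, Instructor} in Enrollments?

No

(Room=793, StudentID=G95): 2 rows → {Section,Instructor} = (76, I54), (76, I54) ✓
(Room=798, StudentID=G91): 2 rows → {Section,Instructor} = (74, I12), (74, I12) ✓
(Room=792, StudentID=G16): 2 rows → {Section,Instructor} = (69, I12), (69, I12) ✓
(Room=792, StudentID=G91): 2 rows → {Section,Instructor} takes values {(70, I77), (69, I48)} — violation
Two rows agree on {Room, StudentID} but differ on {Section, Instructor}, so {Room, StudentID} → {Section, Instructor} does not hold.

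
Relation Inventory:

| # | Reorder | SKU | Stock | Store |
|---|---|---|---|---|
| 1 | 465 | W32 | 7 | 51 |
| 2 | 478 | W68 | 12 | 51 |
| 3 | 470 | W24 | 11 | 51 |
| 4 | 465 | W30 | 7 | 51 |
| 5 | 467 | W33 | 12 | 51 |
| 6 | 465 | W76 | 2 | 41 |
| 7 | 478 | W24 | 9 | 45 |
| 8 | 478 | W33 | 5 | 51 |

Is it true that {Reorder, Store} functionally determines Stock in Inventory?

(Reorder=465, Store=51): rows 1, 4 → Stock = 7, 7 ✓
(Reorder=478, Store=51): rows 2, 8 → Stock takes values {12, 5} — violation
(Reorder=470, Store=51): row 3 → Stock = 11 ✓
(Reorder=467, Store=51): row 5 → Stock = 12 ✓
(Reorder=465, Store=41): row 6 → Stock = 2 ✓
(Reorder=478, Store=45): row 7 → Stock = 9 ✓
Two rows agree on {Reorder, Store} but differ on Stock, so {Reorder, Store} -> Stock does not hold.

No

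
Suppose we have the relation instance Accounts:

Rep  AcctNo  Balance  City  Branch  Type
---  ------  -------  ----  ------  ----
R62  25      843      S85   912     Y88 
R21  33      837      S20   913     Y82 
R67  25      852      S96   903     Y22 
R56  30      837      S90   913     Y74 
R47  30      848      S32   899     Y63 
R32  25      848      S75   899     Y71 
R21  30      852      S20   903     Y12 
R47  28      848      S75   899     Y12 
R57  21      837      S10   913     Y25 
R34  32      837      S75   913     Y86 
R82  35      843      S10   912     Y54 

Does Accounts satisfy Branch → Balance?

Yes

Branch=912: 2 rows → Balance = 843, 843 ✓
Branch=913: 4 rows → Balance = 837, 837, 837, 837 ✓
Branch=903: 2 rows → Balance = 852, 852 ✓
Branch=899: 3 rows → Balance = 848, 848, 848 ✓
Every Branch value is associated with a single Balance value, so Branch → Balance holds.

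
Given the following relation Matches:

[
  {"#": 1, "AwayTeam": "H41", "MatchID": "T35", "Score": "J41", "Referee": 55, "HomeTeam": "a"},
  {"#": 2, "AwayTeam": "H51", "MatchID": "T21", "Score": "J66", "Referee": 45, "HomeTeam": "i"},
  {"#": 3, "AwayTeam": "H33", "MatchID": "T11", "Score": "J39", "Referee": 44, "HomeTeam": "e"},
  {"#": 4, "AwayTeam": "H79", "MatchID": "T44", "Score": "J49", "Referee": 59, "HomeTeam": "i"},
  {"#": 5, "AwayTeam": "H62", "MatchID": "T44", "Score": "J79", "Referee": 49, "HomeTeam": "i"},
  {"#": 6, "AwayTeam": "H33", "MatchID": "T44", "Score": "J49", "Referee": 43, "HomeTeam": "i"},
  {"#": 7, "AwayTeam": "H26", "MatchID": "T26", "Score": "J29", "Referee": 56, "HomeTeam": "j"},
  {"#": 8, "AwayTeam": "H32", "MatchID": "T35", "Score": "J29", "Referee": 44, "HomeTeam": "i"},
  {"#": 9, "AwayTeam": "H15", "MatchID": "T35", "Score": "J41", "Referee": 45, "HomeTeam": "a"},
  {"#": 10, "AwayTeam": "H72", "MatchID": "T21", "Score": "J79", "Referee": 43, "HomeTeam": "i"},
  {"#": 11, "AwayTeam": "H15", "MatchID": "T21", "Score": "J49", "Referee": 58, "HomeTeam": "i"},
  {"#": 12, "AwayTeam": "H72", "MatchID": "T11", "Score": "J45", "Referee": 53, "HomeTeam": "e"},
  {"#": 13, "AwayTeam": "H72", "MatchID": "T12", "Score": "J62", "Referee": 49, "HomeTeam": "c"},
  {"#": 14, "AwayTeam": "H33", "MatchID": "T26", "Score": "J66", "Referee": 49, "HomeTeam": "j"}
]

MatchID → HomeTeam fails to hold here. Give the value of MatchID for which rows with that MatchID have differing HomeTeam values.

MatchID=T35: rows 1, 8, 9 → HomeTeam takes values {a, i} — violation
MatchID=T21: rows 2, 10, 11 → HomeTeam = i, i, i ✓
MatchID=T11: rows 3, 12 → HomeTeam = e, e ✓
MatchID=T44: rows 4, 5, 6 → HomeTeam = i, i, i ✓
MatchID=T26: rows 7, 14 → HomeTeam = j, j ✓
MatchID=T12: row 13 → HomeTeam = c ✓
The only MatchID value with inconsistent HomeTeam is MatchID=T35.

T35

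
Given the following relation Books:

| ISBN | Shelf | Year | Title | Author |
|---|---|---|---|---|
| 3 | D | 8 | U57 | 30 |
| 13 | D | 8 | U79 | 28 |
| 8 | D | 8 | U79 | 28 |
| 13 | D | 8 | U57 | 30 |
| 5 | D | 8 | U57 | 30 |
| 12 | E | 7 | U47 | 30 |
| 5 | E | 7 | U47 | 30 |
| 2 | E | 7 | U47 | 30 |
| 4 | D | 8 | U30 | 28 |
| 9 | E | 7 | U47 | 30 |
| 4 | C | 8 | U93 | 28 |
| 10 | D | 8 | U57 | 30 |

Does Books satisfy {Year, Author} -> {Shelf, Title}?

(Year=8, Author=30): 4 rows → {Shelf,Title} = (D, U57), (D, U57), (D, U57), (D, U57) ✓
(Year=8, Author=28): 4 rows → {Shelf,Title} takes values {(D, U79), (D, U30), (C, U93)} — violation
(Year=7, Author=30): 4 rows → {Shelf,Title} = (E, U47), (E, U47), (E, U47), (E, U47) ✓
Two rows agree on {Year, Author} but differ on {Shelf, Title}, so {Year, Author} -> {Shelf, Title} does not hold.

No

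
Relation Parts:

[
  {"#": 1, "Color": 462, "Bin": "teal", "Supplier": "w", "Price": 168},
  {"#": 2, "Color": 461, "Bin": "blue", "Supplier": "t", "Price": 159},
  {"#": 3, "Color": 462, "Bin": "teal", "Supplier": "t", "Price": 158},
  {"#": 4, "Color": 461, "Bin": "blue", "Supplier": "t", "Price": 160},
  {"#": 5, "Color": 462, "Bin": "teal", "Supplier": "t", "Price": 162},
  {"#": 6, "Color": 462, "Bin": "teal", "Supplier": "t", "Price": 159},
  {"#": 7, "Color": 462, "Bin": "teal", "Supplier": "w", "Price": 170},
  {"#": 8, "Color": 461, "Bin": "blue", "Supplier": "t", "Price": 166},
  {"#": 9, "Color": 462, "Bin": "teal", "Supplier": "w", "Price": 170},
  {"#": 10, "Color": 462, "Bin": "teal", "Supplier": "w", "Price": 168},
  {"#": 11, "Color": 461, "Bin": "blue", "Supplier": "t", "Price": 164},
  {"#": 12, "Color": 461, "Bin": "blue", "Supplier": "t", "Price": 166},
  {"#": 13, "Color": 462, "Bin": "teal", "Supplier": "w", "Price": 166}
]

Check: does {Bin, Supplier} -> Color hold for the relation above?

Yes

(Bin=teal, Supplier=w): rows 1, 7, 9, 10, 13 → Color = 462, 462, 462, 462, 462 ✓
(Bin=blue, Supplier=t): rows 2, 4, 8, 11, 12 → Color = 461, 461, 461, 461, 461 ✓
(Bin=teal, Supplier=t): rows 3, 5, 6 → Color = 462, 462, 462 ✓
Every {Bin, Supplier} value is associated with a single Color value, so {Bin, Supplier} -> Color holds.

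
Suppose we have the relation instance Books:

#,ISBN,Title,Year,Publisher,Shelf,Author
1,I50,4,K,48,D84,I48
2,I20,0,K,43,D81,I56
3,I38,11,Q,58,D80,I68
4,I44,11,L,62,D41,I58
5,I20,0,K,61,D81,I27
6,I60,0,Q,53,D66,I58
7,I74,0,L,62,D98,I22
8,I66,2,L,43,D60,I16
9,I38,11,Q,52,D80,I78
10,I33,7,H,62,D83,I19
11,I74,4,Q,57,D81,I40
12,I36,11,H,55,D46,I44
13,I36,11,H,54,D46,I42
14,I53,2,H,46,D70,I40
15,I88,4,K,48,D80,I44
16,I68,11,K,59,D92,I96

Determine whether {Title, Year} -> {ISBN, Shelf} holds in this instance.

(Title=4, Year=K): rows 1, 15 → {ISBN,Shelf} takes values {(I50, D84), (I88, D80)} — violation
(Title=0, Year=K): rows 2, 5 → {ISBN,Shelf} = (I20, D81), (I20, D81) ✓
(Title=11, Year=Q): rows 3, 9 → {ISBN,Shelf} = (I38, D80), (I38, D80) ✓
(Title=11, Year=L): row 4 → {ISBN,Shelf} = (I44, D41) ✓
(Title=0, Year=Q): row 6 → {ISBN,Shelf} = (I60, D66) ✓
(Title=0, Year=L): row 7 → {ISBN,Shelf} = (I74, D98) ✓
(Title=2, Year=L): row 8 → {ISBN,Shelf} = (I66, D60) ✓
(Title=7, Year=H): row 10 → {ISBN,Shelf} = (I33, D83) ✓
(Title=4, Year=Q): row 11 → {ISBN,Shelf} = (I74, D81) ✓
(Title=11, Year=H): rows 12, 13 → {ISBN,Shelf} = (I36, D46), (I36, D46) ✓
(Title=2, Year=H): row 14 → {ISBN,Shelf} = (I53, D70) ✓
(Title=11, Year=K): row 16 → {ISBN,Shelf} = (I68, D92) ✓
Two rows agree on {Title, Year} but differ on {ISBN, Shelf}, so {Title, Year} -> {ISBN, Shelf} does not hold.

No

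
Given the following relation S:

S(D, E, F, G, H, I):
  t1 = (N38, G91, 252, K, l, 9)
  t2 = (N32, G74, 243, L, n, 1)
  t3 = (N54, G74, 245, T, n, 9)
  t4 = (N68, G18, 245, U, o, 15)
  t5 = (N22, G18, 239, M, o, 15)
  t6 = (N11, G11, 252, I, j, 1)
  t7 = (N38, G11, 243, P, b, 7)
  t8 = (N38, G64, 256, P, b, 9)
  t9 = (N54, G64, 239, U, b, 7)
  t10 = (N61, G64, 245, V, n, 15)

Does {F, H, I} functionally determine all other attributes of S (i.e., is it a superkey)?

All 10 rows have distinct {F, H, I} values, so {F, H, I} → (all attributes) holds and {F, H, I} is a superkey.

Yes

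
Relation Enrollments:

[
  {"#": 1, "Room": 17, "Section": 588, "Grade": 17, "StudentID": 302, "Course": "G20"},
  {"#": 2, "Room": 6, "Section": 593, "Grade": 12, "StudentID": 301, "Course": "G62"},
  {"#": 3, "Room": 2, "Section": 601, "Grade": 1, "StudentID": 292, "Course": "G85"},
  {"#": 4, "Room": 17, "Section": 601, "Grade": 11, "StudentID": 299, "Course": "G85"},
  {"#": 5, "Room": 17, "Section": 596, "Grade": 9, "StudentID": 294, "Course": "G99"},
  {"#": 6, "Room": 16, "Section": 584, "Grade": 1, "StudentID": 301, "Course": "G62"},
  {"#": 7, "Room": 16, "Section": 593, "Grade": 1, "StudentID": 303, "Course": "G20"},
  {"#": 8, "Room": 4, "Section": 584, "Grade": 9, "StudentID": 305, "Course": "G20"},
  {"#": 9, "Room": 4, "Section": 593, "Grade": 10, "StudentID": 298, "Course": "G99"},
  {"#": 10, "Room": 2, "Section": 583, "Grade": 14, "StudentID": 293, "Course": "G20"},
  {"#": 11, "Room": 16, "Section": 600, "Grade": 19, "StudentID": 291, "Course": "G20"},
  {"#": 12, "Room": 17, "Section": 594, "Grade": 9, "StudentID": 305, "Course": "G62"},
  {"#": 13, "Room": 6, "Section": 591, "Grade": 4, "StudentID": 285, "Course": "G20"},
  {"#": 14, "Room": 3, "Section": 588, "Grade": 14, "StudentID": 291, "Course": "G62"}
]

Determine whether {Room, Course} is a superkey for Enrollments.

No

Rows 7 and 11 have the same {Room, Course} value (Room=16, Course=G20) but are distinct tuples, so {Room, Course} does not determine every attribute — not a superkey.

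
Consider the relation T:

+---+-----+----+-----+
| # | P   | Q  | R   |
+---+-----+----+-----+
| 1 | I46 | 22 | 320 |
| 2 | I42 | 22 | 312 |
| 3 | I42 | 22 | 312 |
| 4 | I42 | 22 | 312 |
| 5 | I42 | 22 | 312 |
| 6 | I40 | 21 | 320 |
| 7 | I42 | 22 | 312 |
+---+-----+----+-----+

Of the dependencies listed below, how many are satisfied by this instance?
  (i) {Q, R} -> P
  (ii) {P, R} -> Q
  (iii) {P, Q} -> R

3

(i) {Q, R} -> P: every LHS value maps to a single RHS value — holds.
(ii) {P, R} -> Q: every LHS value maps to a single RHS value — holds.
(iii) {P, Q} -> R: every LHS value maps to a single RHS value — holds.
3 of the 3 dependencies hold.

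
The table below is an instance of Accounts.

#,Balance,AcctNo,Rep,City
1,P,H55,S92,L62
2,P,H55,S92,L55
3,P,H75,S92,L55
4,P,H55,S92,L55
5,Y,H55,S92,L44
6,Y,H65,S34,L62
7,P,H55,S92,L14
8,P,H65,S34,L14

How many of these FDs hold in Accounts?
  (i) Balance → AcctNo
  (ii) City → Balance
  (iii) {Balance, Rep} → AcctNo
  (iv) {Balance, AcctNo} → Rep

1

(i) Balance → AcctNo: Balance=P: rows 1, 2, 3, 4, 7, 8 → AcctNo takes values {H55, H75, H65} — violation; Balance=Y: rows 5, 6 → AcctNo takes values {H55, H65} — violation — fails.
(ii) City → Balance: City=L62: rows 1, 6 → Balance takes values {P, Y} — violation — fails.
(iii) {Balance, Rep} → AcctNo: (Balance=P, Rep=S92): rows 1, 2, 3, 4, 7 → AcctNo takes values {H55, H75} — violation — fails.
(iv) {Balance, AcctNo} → Rep: every LHS value maps to a single RHS value — holds.
1 of the 4 dependencies holds.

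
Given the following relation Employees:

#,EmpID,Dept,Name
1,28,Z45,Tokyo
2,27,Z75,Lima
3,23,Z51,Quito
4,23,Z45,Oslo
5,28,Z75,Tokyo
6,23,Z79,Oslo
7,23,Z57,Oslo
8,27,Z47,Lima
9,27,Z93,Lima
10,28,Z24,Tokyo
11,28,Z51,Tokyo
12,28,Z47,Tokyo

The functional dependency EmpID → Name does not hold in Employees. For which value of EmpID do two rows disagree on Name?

23

EmpID=28: rows 1, 5, 10, 11, 12 → Name = Tokyo, Tokyo, Tokyo, Tokyo, Tokyo ✓
EmpID=27: rows 2, 8, 9 → Name = Lima, Lima, Lima ✓
EmpID=23: rows 3, 4, 6, 7 → Name takes values {Quito, Oslo} — violation
The only EmpID value with inconsistent Name is EmpID=23.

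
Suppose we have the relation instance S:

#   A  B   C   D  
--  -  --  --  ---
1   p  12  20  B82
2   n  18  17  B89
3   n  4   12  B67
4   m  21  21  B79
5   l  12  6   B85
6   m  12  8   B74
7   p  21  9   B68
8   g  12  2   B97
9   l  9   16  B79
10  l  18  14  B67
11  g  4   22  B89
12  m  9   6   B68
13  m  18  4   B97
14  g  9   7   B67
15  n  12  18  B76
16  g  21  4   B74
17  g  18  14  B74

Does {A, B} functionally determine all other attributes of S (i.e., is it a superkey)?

Yes

All 17 rows have distinct {A, B} values, so {A, B} → (all attributes) holds and {A, B} is a superkey.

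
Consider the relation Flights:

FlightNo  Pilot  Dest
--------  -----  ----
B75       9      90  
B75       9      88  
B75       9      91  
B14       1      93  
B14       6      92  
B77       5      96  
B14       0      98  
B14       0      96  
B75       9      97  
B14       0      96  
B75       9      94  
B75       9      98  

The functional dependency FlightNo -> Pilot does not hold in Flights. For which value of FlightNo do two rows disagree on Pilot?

B14

FlightNo=B75: 6 rows → Pilot = 9, 9, 9, 9, 9, 9 ✓
FlightNo=B14: 5 rows → Pilot takes values {1, 6, 0} — violation
FlightNo=B77: 1 row → Pilot = 5 ✓
The only FlightNo value with inconsistent Pilot is FlightNo=B14.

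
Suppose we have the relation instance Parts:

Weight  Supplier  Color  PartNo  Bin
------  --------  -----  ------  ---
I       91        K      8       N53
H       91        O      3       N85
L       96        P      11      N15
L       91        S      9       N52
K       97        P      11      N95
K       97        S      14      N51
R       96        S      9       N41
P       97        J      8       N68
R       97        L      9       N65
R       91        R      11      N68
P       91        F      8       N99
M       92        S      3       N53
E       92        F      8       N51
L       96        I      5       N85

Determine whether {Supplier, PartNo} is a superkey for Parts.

Two distinct rows share (Supplier=91, PartNo=8), so {Supplier, PartNo} does not determine every attribute — not a superkey.

No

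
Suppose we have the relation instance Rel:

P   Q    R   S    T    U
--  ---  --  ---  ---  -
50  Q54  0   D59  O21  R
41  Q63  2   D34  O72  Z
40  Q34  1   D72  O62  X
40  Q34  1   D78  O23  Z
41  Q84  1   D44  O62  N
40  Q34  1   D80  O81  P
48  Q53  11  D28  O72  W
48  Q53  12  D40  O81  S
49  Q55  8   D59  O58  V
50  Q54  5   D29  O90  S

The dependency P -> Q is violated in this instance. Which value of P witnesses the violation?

P=50: 2 rows → Q = Q54, Q54 ✓
P=41: 2 rows → Q takes values {Q63, Q84} — violation
P=40: 3 rows → Q = Q34, Q34, Q34 ✓
P=48: 2 rows → Q = Q53, Q53 ✓
P=49: 1 row → Q = Q55 ✓
The only P value with inconsistent Q is P=41.

41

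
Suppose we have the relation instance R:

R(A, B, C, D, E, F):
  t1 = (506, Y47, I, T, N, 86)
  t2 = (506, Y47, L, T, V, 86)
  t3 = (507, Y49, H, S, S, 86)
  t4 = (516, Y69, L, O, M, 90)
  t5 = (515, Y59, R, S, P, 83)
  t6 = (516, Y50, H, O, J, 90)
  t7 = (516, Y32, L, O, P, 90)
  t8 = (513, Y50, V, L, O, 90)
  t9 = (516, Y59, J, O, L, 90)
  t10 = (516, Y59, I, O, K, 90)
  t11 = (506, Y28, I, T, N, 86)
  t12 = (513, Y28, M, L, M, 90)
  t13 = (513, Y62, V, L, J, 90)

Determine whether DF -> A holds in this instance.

Yes

(D=T, F=86): rows 1, 2, 11 → A = 506, 506, 506 ✓
(D=S, F=86): row 3 → A = 507 ✓
(D=O, F=90): rows 4, 6, 7, 9, 10 → A = 516, 516, 516, 516, 516 ✓
(D=S, F=83): row 5 → A = 515 ✓
(D=L, F=90): rows 8, 12, 13 → A = 513, 513, 513 ✓
Every DF value is associated with a single A value, so DF -> A holds.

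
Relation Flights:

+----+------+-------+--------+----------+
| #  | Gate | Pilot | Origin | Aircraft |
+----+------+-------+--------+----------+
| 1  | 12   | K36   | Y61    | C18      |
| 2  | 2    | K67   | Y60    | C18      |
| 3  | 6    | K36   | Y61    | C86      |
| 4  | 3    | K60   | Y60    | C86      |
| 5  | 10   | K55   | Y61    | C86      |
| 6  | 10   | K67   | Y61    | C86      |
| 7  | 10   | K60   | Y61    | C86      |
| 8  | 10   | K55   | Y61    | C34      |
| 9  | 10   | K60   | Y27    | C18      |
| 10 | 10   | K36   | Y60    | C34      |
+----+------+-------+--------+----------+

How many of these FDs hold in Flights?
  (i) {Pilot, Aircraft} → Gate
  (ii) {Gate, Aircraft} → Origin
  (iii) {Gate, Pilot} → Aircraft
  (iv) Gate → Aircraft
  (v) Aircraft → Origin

0

(i) {Pilot, Aircraft} → Gate: (Pilot=K60, Aircraft=C86): rows 4, 7 → Gate takes values {3, 10} — violation — fails.
(ii) {Gate, Aircraft} → Origin: (Gate=10, Aircraft=C34): rows 8, 10 → Origin takes values {Y61, Y60} — violation — fails.
(iii) {Gate, Pilot} → Aircraft: (Gate=10, Pilot=K55): rows 5, 8 → Aircraft takes values {C86, C34} — violation; (Gate=10, Pilot=K60): rows 7, 9 → Aircraft takes values {C86, C18} — violation — fails.
(iv) Gate → Aircraft: Gate=10: rows 5, 6, 7, 8, 9, 10 → Aircraft takes values {C86, C34, C18} — violation — fails.
(v) Aircraft → Origin: Aircraft=C18: rows 1, 2, 9 → Origin takes values {Y61, Y60, Y27} — violation; Aircraft=C86: rows 3, 4, 5, 6, 7 → Origin takes values {Y61, Y60} — violation; Aircraft=C34: rows 8, 10 → Origin takes values {Y61, Y60} — violation — fails.
None of the 5 dependencies hold.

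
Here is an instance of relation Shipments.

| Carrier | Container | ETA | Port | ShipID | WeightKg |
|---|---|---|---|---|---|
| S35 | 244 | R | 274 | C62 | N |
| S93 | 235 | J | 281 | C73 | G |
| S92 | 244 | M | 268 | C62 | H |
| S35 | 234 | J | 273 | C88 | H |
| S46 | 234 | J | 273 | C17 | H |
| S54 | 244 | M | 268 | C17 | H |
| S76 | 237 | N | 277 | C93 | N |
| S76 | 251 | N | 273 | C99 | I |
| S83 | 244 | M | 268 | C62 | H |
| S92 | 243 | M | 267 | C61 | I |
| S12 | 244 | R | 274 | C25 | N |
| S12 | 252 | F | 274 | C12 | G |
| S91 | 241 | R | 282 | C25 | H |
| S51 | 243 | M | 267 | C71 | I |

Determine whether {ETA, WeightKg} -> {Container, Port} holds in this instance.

(ETA=R, WeightKg=N): 2 rows → {Container,Port} = (244, 274), (244, 274) ✓
(ETA=J, WeightKg=G): 1 row → {Container,Port} = (235, 281) ✓
(ETA=M, WeightKg=H): 3 rows → {Container,Port} = (244, 268), (244, 268), (244, 268) ✓
(ETA=J, WeightKg=H): 2 rows → {Container,Port} = (234, 273), (234, 273) ✓
(ETA=N, WeightKg=N): 1 row → {Container,Port} = (237, 277) ✓
(ETA=N, WeightKg=I): 1 row → {Container,Port} = (251, 273) ✓
(ETA=M, WeightKg=I): 2 rows → {Container,Port} = (243, 267), (243, 267) ✓
(ETA=F, WeightKg=G): 1 row → {Container,Port} = (252, 274) ✓
(ETA=R, WeightKg=H): 1 row → {Container,Port} = (241, 282) ✓
Every {ETA, WeightKg} value is associated with a single {Container, Port} value, so {ETA, WeightKg} -> {Container, Port} holds.

Yes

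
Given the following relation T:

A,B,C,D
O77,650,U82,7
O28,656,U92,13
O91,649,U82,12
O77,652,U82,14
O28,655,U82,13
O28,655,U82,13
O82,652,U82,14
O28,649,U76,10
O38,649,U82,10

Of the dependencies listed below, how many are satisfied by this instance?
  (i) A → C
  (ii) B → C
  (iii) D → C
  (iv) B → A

0

(i) A → C: A=O28: 4 rows → C takes values {U92, U82, U76} — violation — fails.
(ii) B → C: B=649: 3 rows → C takes values {U82, U76} — violation — fails.
(iii) D → C: D=13: 3 rows → C takes values {U92, U82} — violation; D=10: 2 rows → C takes values {U76, U82} — violation — fails.
(iv) B → A: B=649: 3 rows → A takes values {O91, O28, O38} — violation; B=652: 2 rows → A takes values {O77, O82} — violation — fails.
None of the 4 dependencies hold.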